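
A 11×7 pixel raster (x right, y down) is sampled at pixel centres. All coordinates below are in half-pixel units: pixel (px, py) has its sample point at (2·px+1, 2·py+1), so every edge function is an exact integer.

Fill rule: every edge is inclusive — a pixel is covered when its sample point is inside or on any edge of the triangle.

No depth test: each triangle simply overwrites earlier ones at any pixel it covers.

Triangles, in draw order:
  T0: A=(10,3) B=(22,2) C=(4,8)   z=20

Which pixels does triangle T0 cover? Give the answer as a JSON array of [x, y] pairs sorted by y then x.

T0:
  2·area = 54
  edge (10, 3)→(22, 2): d=(12,-1) inclusive
  edge (22, 2)→(4, 8): d=(-18,6) inclusive
  edge (4, 8)→(10, 3): d=(6,-5) inclusive
    (5,1)@(11, 3): e=[1,48,5] → █
    (6,1)@(13, 3): e=[3,36,15] → █
    (7,1)@(15, 3): e=[5,24,25] → █
    (8,1)@(17, 3): e=[7,12,35] → █
    (9,1)@(19, 3): e=[9,0,45] → █  [on edge]
    (10,1)@(21, 3): e=[11,-12,55] → ·
    (4,2)@(9, 5): e=[23,24,7] → █
    (6,2)@(13, 5): e=[27,0,27] → █  [on edge]
    (7,2)@(15, 5): e=[29,-12,37] → ·
    (8,2)@(17, 5): e=[31,-24,47] → ·
    (9,2)@(19, 5): e=[33,-36,57] → ·
    (3,3)@(7, 7): e=[45,0,9] → █  [on edge]
    (0,4)@(1, 9): e=[63,0,-9] → ·  [on edge]
  covered (9 px):
    · · · · · · · · · · ·
    · · · · · █ █ █ █ █ ·
    · · · · █ █ █ · · · ·
    · · · █ · · · · · · ·
    · · · · · · · · · · ·
    · · · · · · · · · · ·
    · · · · · · · · · · ·

Answer: [[5,1],[6,1],[7,1],[8,1],[9,1],[4,2],[5,2],[6,2],[3,3]]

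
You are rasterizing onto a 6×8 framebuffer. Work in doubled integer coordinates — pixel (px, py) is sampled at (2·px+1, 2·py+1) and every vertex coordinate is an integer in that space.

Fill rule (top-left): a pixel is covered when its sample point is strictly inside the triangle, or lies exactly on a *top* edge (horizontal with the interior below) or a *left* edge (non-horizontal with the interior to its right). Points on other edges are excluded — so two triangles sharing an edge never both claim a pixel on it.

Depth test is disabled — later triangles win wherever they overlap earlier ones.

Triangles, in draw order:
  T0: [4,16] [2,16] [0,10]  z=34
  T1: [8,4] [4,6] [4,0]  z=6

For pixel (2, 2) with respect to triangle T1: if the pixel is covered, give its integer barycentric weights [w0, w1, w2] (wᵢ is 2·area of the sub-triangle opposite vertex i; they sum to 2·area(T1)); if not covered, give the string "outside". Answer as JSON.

T0:
  2·area = 12
  edge (4, 16)→(2, 16): d=(-2,0) right/bottom  bias=-1
  edge (2, 16)→(0, 10): d=(-2,-6) top-left  bias=+0
  edge (0, 10)→(4, 16): d=(4,6) right/bottom  bias=-1
    (0,6)@(1, 13): e=[6,0,6] → █  [on edge]
    (1,6)@(3, 13): e=[6,12,-6] → ·
    (0,7)@(1, 15): e=[2,-4,14] → ·
    (1,7)@(3, 15): e=[2,8,2] → █
    (2,7)@(5, 15): e=[2,20,-10] → ·
  covered (2 px):
    · · · · · ·
    · · · · · ·
    · · · · · ·
    · · · · · ·
    · · · · · ·
    · · · · · ·
    █ · · · · ·
    · █ · · · ·
T1:
  2·area = 24
  edge (8, 4)→(4, 6): d=(-4,2) right/bottom  bias=-1
  edge (4, 6)→(4, 0): d=(0,-6) top-left  bias=+0
  edge (4, 0)→(8, 4): d=(4,4) right/bottom  bias=-1
    (2,0)@(5, 1): e=[18,6,0] → ·  [on edge]
    (2,1)@(5, 3): e=[10,6,8] → █
    (3,1)@(7, 3): e=[6,18,0] → ·  [on edge]
    (2,2)@(5, 5): e=[2,6,16] → █
    (3,2)@(7, 5): e=[-2,18,8] → ·
    (4,2)@(9, 5): e=[-6,30,0] → ·  [on edge]
    (2,3)@(5, 7): e=[-6,6,24] → ·
    (5,3)@(11, 7): e=[-18,42,0] → ·  [on edge]
  covered (2 px):
    · · · · · ·
    · · █ · · ·
    · · █ · · ·
    · · · · · ·
    · · · · · ·
    · · · · · ·
    · · · · · ·
    · · · · · ·

Result: [6,16,2]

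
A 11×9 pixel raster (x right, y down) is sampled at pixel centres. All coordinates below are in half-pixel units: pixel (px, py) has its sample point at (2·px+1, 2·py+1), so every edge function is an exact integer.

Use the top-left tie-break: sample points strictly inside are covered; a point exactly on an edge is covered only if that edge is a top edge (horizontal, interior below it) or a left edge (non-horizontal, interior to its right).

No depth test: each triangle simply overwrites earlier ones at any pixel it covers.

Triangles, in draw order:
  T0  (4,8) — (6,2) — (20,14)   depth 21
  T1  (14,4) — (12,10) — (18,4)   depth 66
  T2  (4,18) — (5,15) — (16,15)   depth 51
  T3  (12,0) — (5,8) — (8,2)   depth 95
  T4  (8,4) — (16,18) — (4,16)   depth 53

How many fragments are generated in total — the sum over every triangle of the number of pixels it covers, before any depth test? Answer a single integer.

T0:
  2·area = 108
  edge (4, 8)→(6, 2): d=(2,-6) top-left  bias=+0
  edge (6, 2)→(20, 14): d=(14,12) right/bottom  bias=-1
  edge (20, 14)→(4, 8): d=(-16,-6) top-left  bias=+0
    (3,1)@(7, 3): e=[8,2,98] → #
    (4,1)@(9, 3): e=[20,-22,110] → ·
    (2,2)@(5, 5): e=[0,54,54] → #  [on edge]
    (4,2)@(9, 5): e=[24,6,78] → #
    (5,2)@(11, 5): e=[36,-18,90] → ·
    (2,3)@(5, 7): e=[4,82,22] → #
    (5,3)@(11, 7): e=[40,10,58] → #
    (6,3)@(13, 7): e=[52,-14,70] → ·
    (2,4)@(5, 9): e=[8,110,-10] → ·
    (3,4)@(7, 9): e=[20,86,2] → #
    (6,4)@(13, 9): e=[56,14,38] → #
    (7,4)@(15, 9): e=[68,-10,50] → ·
    (1,5)@(3, 11): e=[0,162,-54] → ·  [on edge]
    (0,8)@(1, 17): e=[0,270,-162] → ·  [on edge]
  covered (14 px):
    · · · · · · · · · · ·
    · · · # · · · · · · ·
    · · # # # · · · · · ·
    · · # # # # · · · · ·
    · · · # # # # · · · ·
    · · · · · · # # · · ·
    · · · · · · · · · · ·
    · · · · · · · · · · ·
    · · · · · · · · · · ·
T1:
  2·area = 24  (B↔C swapped to make it positive)
  edge (14, 4)→(18, 4): d=(4,0) top-left  bias=+0
  edge (18, 4)→(12, 10): d=(-6,6) right/bottom  bias=-1
  edge (12, 10)→(14, 4): d=(2,-6) top-left  bias=+0
    (7,0)@(15, 1): e=[-12,36,0] → ·  [on edge]
    (10,0)@(21, 1): e=[-12,0,36] → ·  [on edge]
    (9,1)@(19, 3): e=[-4,0,28] → ·  [on edge]
    (7,2)@(15, 5): e=[4,12,8] → #
    (8,2)@(17, 5): e=[4,0,20] → ·  [on edge]
    (6,3)@(13, 7): e=[12,12,0] → #  [on edge]
    (7,3)@(15, 7): e=[12,0,12] → ·  [on edge]
    (6,4)@(13, 9): e=[20,0,4] → ·  [on edge]
    (5,5)@(11, 11): e=[28,0,-4] → ·  [on edge]
    (4,6)@(9, 13): e=[36,0,-12] → ·  [on edge]
    (5,6)@(11, 13): e=[36,-12,0] → ·  [on edge]
    (3,7)@(7, 15): e=[44,0,-20] → ·  [on edge]
    (2,8)@(5, 17): e=[52,0,-28] → ·  [on edge]
  covered (2 px):
    · · · · · · · · · · ·
    · · · · · · · · · · ·
    · · · · · · · # · · ·
    · · · · · · # · · · ·
    · · · · · · · · · · ·
    · · · · · · · · · · ·
    · · · · · · · · · · ·
    · · · · · · · · · · ·
    · · · · · · · · · · ·
T2:
  2·area = 33
  edge (4, 18)→(5, 15): d=(1,-3) top-left  bias=+0
  edge (5, 15)→(16, 15): d=(11,0) top-left  bias=+0
  edge (16, 15)→(4, 18): d=(-12,3) right/bottom  bias=-1
    (4,1)@(9, 3): e=[0,-132,165] → ·  [on edge]
    (3,4)@(7, 9): e=[0,-66,99] → ·  [on edge]
    (0,7)@(1, 15): e=[-12,0,45] → ·  [on edge]
    (1,7)@(3, 15): e=[-6,0,39] → ·  [on edge]
    (2,7)@(5, 15): e=[0,0,33] → #  [on edge]
    (3,7)@(7, 15): e=[6,0,27] → #  [on edge]
    (4,7)@(9, 15): e=[12,0,21] → #  [on edge]
    (5,7)@(11, 15): e=[18,0,15] → #  [on edge]
    (6,7)@(13, 15): e=[24,0,9] → #  [on edge]
    (7,7)@(15, 15): e=[30,0,3] → #  [on edge]
    (8,7)@(17, 15): e=[36,0,-3] → ·  [on edge]
    (9,7)@(19, 15): e=[42,0,-9] → ·  [on edge]
    (10,7)@(21, 15): e=[48,0,-15] → ·  [on edge]
  covered (8 px):
    · · · · · · · · · · ·
    · · · · · · · · · · ·
    · · · · · · · · · · ·
    · · · · · · · · · · ·
    · · · · · · · · · · ·
    · · · · · · · · · · ·
    · · · · · · · · · · ·
    · · # # # # # # · · ·
    · · # # · · · · · · ·
T3:
  2·area = 18
  edge (12, 0)→(5, 8): d=(-7,8) right/bottom  bias=-1
  edge (5, 8)→(8, 2): d=(3,-6) top-left  bias=+0
  edge (8, 2)→(12, 0): d=(4,-2) top-left  bias=+0
    (5,0)@(11, 1): e=[1,15,2] → #
    (6,0)@(13, 1): e=[-15,27,6] → ·
    (4,1)@(9, 3): e=[3,9,6] → #
    (5,1)@(11, 3): e=[-13,21,10] → ·
    (3,2)@(7, 5): e=[5,3,10] → #
    (4,2)@(9, 5): e=[-11,15,14] → ·
    (3,3)@(7, 7): e=[-9,9,18] → ·
  covered (3 px):
    · · · · · # · · · · ·
    · · · · # · · · · · ·
    · · · # · · · · · · ·
    · · · · · · · · · · ·
    · · · · · · · · · · ·
    · · · · · · · · · · ·
    · · · · · · · · · · ·
    · · · · · · · · · · ·
    · · · · · · · · · · ·
T4:
  2·area = 152
  edge (8, 4)→(16, 18): d=(8,14) right/bottom  bias=-1
  edge (16, 18)→(4, 16): d=(-12,-2) top-left  bias=+0
  edge (4, 16)→(8, 4): d=(4,-12) top-left  bias=+0
    (4,0)@(9, 1): e=[-38,190,0] → ·  [on edge]
    (3,3)@(7, 7): e=[38,114,0] → #  [on edge]
    (4,3)@(9, 7): e=[10,118,24] → #
    (5,3)@(11, 7): e=[-18,122,48] → ·
    (3,4)@(7, 9): e=[54,90,8] → #
    (5,4)@(11, 9): e=[-2,98,56] → ·
    (3,5)@(7, 11): e=[70,66,16] → #
    (5,5)@(11, 11): e=[14,74,64] → #
    (6,5)@(13, 11): e=[-14,78,88] → ·
    (2,6)@(5, 13): e=[114,38,0] → #  [on edge]
    (6,6)@(13, 13): e=[2,54,96] → #
    (7,6)@(15, 13): e=[-26,58,120] → ·
  covered (20 px):
    · · · · · · · · · · ·
    · · · · · · · · · · ·
    · · · · · · · · · · ·
    · · · # # · · · · · ·
    · · · # # · · · · · ·
    · · · # # # · · · · ·
    · · # # # # # · · · ·
    · · # # # # # · · · ·
    · · · · · # # # · · ·

Answer: 47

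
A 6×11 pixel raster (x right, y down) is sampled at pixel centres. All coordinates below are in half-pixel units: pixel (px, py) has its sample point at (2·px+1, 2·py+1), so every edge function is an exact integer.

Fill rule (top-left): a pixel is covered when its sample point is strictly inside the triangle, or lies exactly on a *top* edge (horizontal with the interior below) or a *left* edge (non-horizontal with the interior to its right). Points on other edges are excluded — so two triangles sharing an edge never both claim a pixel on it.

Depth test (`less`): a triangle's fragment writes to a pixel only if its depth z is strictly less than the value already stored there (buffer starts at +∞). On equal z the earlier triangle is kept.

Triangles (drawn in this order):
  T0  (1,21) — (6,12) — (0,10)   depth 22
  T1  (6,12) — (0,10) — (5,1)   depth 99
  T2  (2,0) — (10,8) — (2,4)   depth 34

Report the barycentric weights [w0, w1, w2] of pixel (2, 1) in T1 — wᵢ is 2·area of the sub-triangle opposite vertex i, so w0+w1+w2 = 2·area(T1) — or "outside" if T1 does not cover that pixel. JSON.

T0:
  2·area = 64  (B↔C swapped to make it positive)
  edge (1, 21)→(0, 10): d=(-1,-11) top-left  bias=+0
  edge (0, 10)→(6, 12): d=(6,2) right/bottom  bias=-1
  edge (6, 12)→(1, 21): d=(-5,9) right/bottom  bias=-1
    (5,1)@(11, 3): e=[128,-64,0] → ·  [on edge]
    (0,5)@(1, 11): e=[10,4,50] → █
    (1,5)@(3, 11): e=[32,0,32] → ·  [on edge]
    (0,6)@(1, 13): e=[8,16,40] → █
    (1,6)@(3, 13): e=[30,12,22] → █
    (2,6)@(5, 13): e=[52,8,4] → █
    (3,6)@(7, 13): e=[74,4,-14] → ·
    (4,6)@(9, 13): e=[96,0,-32] → ·  [on edge]
    (0,7)@(1, 15): e=[6,28,30] → █
    (2,7)@(5, 15): e=[50,20,-6] → ·
    (0,8)@(1, 17): e=[4,40,20] → █
    (2,8)@(5, 17): e=[48,32,-16] → ·
    (0,10)@(1, 21): e=[0,64,0] → ·  [on edge]
  covered (9 px):
    · · · · · ·
    · · · · · ·
    · · · · · ·
    · · · · · ·
    · · · · · ·
    █ · · · · ·
    █ █ █ · · ·
    █ █ · · · ·
    █ █ · · · ·
    █ · · · · ·
    · · · · · ·
T1:
  2·area = 64
  edge (6, 12)→(0, 10): d=(-6,-2) top-left  bias=+0
  edge (0, 10)→(5, 1): d=(5,-9) top-left  bias=+0
  edge (5, 1)→(6, 12): d=(1,11) right/bottom  bias=-1
    (2,0)@(5, 1): e=[64,0,0] → ·  [on edge]
    (2,1)@(5, 3): e=[52,10,2] → █
    (3,1)@(7, 3): e=[56,28,-20] → ·
    (1,2)@(3, 5): e=[36,2,26] → █
    (3,2)@(7, 5): e=[44,38,-18] → ·
    (1,3)@(3, 7): e=[24,12,28] → █
    (3,3)@(7, 7): e=[32,48,-16] → ·
    (0,4)@(1, 9): e=[8,4,52] → █
    (3,4)@(7, 9): e=[20,58,-14] → ·
    (0,5)@(1, 11): e=[-4,14,54] → ·
    (1,5)@(3, 11): e=[0,32,32] → █  [on edge]
    (3,5)@(7, 11): e=[8,68,-12] → ·
    (4,6)@(9, 13): e=[0,96,-32] → ·  [on edge]
  covered (10 px):
    · · · · · ·
    · · █ · · ·
    · █ █ · · ·
    · █ █ · · ·
    █ █ █ · · ·
    · █ █ · · ·
    · · · · · ·
    · · · · · ·
    · · · · · ·
    · · · · · ·
    · · · · · ·
T2:
  2·area = 32
  edge (2, 0)→(10, 8): d=(8,8) right/bottom  bias=-1
  edge (10, 8)→(2, 4): d=(-8,-4) top-left  bias=+0
  edge (2, 4)→(2, 0): d=(0,-4) top-left  bias=+0
    (1,0)@(3, 1): e=[0,28,4] → ·  [on edge]
    (1,1)@(3, 3): e=[16,12,4] → █
    (2,1)@(5, 3): e=[0,20,12] → ·  [on edge]
    (1,2)@(3, 5): e=[32,-4,4] → ·
    (2,2)@(5, 5): e=[16,4,12] → █
    (3,2)@(7, 5): e=[0,12,20] → ·  [on edge]
    (2,3)@(5, 7): e=[32,-12,12] → ·
    (4,3)@(9, 7): e=[0,4,28] → ·  [on edge]
    (5,4)@(11, 9): e=[0,-4,36] → ·  [on edge]
  covered (2 px):
    · · · · · ·
    · █ · · · ·
    · · █ · · ·
    · · · · · ·
    · · · · · ·
    · · · · · ·
    · · · · · ·
    · · · · · ·
    · · · · · ·
    · · · · · ·
    · · · · · ·

Result: [10,2,52]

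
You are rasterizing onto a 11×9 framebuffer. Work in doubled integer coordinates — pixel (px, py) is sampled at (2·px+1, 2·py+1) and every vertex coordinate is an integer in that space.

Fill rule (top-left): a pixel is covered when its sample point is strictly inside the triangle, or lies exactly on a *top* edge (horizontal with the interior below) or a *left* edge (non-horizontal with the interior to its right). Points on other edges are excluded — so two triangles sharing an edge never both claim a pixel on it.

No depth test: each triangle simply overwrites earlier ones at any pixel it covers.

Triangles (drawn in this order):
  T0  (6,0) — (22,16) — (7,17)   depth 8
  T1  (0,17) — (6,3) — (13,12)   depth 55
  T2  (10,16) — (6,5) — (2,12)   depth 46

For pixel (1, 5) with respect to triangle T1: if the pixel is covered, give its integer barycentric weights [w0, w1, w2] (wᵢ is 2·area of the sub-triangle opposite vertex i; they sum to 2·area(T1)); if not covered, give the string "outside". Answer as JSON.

T0:
  2·area = 256
  edge (6, 0)→(22, 16): d=(16,16) right/bottom  bias=-1
  edge (22, 16)→(7, 17): d=(-15,1) right/bottom  bias=-1
  edge (7, 17)→(6, 0): d=(-1,-17) top-left  bias=+0
    (3,0)@(7, 1): e=[0,240,16] → ·  [on edge]
    (3,1)@(7, 3): e=[32,210,14] → █
    (4,1)@(9, 3): e=[0,208,48] → ·  [on edge]
    (3,2)@(7, 5): e=[64,180,12] → █
    (4,2)@(9, 5): e=[32,178,46] → █
    (5,2)@(11, 5): e=[0,176,80] → ·  [on edge]
    (3,3)@(7, 7): e=[96,150,10] → █
    (5,3)@(11, 7): e=[32,146,78] → █
    (6,3)@(13, 7): e=[0,144,112] → ·  [on edge]
    (3,4)@(7, 9): e=[128,120,8] → █
    (6,4)@(13, 9): e=[32,114,110] → █
    (7,4)@(15, 9): e=[0,112,144] → ·  [on edge]
    (8,5)@(17, 11): e=[0,80,176] → ·  [on edge]
    (9,6)@(19, 13): e=[0,48,208] → ·  [on edge]
    (10,7)@(21, 15): e=[0,16,240] → ·  [on edge]
    (3,8)@(7, 17): e=[256,0,0] → ·  [on edge]
  covered (28 px):
    · · · · · · · · · · ·
    · · · █ · · · · · · ·
    · · · █ █ · · · · · ·
    · · · █ █ █ · · · · ·
    · · · █ █ █ █ · · · ·
    · · · █ █ █ █ █ · · ·
    · · · █ █ █ █ █ █ · ·
    · · · █ █ █ █ █ █ █ ·
    · · · · · · · · · · ·
T1:
  2·area = 152
  edge (0, 17)→(6, 3): d=(6,-14) top-left  bias=+0
  edge (6, 3)→(13, 12): d=(7,9) right/bottom  bias=-1
  edge (13, 12)→(0, 17): d=(-13,5) right/bottom  bias=-1
    (3,2)@(7, 5): e=[26,5,121] → █
    (4,2)@(9, 5): e=[54,-13,111] → ·
    (2,3)@(5, 7): e=[10,37,105] → █
    (4,3)@(9, 7): e=[66,1,85] → █
    (5,3)@(11, 7): e=[94,-17,75] → ·
    (2,4)@(5, 9): e=[22,51,79] → █
    (5,4)@(11, 9): e=[106,-3,49] → ·
    (1,5)@(3, 11): e=[6,83,63] → █
    (5,5)@(11, 11): e=[118,11,23] → █
    (6,5)@(13, 11): e=[146,-7,13] → ·
    (1,6)@(3, 13): e=[18,97,37] → █
    (5,6)@(11, 13): e=[130,25,-3] → ·
  covered (19 px):
    · · · · · · · · · · ·
    · · · · · · · · · · ·
    · · · █ · · · · · · ·
    · · █ █ █ · · · · · ·
    · · █ █ █ · · · · · ·
    · █ █ █ █ █ · · · · ·
    · █ █ █ █ · · · · · ·
    █ █ █ · · · · · · · ·
    · · · · · · · · · · ·
T2:
  2·area = 72  (B↔C swapped to make it positive)
  edge (10, 16)→(2, 12): d=(-8,-4) top-left  bias=+0
  edge (2, 12)→(6, 5): d=(4,-7) top-left  bias=+0
  edge (6, 5)→(10, 16): d=(4,11) right/bottom  bias=-1
    (2,3)@(5, 7): e=[52,1,19] → █
    (3,3)@(7, 7): e=[60,15,-3] → ·
    (2,4)@(5, 9): e=[36,9,27] → █
    (3,4)@(7, 9): e=[44,23,5] → █
    (4,4)@(9, 9): e=[52,37,-17] → ·
    (1,5)@(3, 11): e=[12,3,57] → █
    (4,5)@(9, 11): e=[36,45,-9] → ·
    (1,6)@(3, 13): e=[-4,11,65] → ·
    (2,6)@(5, 13): e=[4,25,43] → █
    (4,6)@(9, 13): e=[20,53,-1] → ·
    (2,7)@(5, 15): e=[-12,33,51] → ·
    (3,7)@(7, 15): e=[-4,47,29] → ·
  covered (9 px):
    · · · · · · · · · · ·
    · · · · · · · · · · ·
    · · · · · · · · · · ·
    · · █ · · · · · · · ·
    · · █ █ · · · · · · ·
    · █ █ █ · · · · · · ·
    · · █ █ · · · · · · ·
    · · · · █ · · · · · ·
    · · · · · · · · · · ·

Final: [83,63,6]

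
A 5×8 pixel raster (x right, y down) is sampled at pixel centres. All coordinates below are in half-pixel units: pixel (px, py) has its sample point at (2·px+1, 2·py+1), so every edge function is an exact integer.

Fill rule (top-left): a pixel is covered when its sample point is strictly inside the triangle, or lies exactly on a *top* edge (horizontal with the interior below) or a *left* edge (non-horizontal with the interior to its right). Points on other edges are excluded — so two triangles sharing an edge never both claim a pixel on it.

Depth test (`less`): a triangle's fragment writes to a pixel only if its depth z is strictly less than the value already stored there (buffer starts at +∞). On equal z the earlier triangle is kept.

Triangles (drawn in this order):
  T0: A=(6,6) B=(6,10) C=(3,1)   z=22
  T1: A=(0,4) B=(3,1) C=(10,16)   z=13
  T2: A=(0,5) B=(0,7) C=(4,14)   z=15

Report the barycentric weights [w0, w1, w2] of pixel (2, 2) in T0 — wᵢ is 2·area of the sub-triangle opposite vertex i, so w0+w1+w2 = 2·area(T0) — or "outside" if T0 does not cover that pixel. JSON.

T0:
  2·area = 12
  edge (6, 6)→(6, 10): d=(0,4) right/bottom  bias=-1
  edge (6, 10)→(3, 1): d=(-3,-9) top-left  bias=+0
  edge (3, 1)→(6, 6): d=(3,5) right/bottom  bias=-1
    (1,0)@(3, 1): e=[12,0,0] → ·  [on edge]
    (2,2)@(5, 5): e=[4,6,2] → #
    (3,2)@(7, 5): e=[-4,24,-8] → ·
    (2,3)@(5, 7): e=[4,0,8] → #  [on edge]
    (3,3)@(7, 7): e=[-4,18,-2] → ·
    (2,4)@(5, 9): e=[4,-6,14] → ·
    (4,5)@(9, 11): e=[-12,24,0] → ·  [on edge]
    (3,6)@(7, 13): e=[-4,0,16] → ·  [on edge]
  covered (2 px):
    · · · · ·
    · · · · ·
    · · # · ·
    · · # · ·
    · · · · ·
    · · · · ·
    · · · · ·
    · · · · ·
T1:
  2·area = 66
  edge (0, 4)→(3, 1): d=(3,-3) top-left  bias=+0
  edge (3, 1)→(10, 16): d=(7,15) right/bottom  bias=-1
  edge (10, 16)→(0, 4): d=(-10,-12) top-left  bias=+0
    (1,0)@(3, 1): e=[0,0,66] → ·  [on edge]
    (0,1)@(1, 3): e=[0,44,22] → #  [on edge]
    (1,1)@(3, 3): e=[6,14,46] → #
    (2,1)@(5, 3): e=[12,-16,70] → ·
    (0,2)@(1, 5): e=[6,58,2] → #
    (2,2)@(5, 5): e=[18,-2,50] → ·
    (0,3)@(1, 7): e=[12,72,-18] → ·
    (1,3)@(3, 7): e=[18,42,6] → #
    (2,3)@(5, 7): e=[24,12,30] → #
    (3,3)@(7, 7): e=[30,-18,54] → ·
    (1,4)@(3, 9): e=[24,56,-14] → ·
    (2,4)@(5, 9): e=[30,26,10] → #
  covered (8 px):
    · · · · ·
    # # · · ·
    # # · · ·
    · # # · ·
    · · # · ·
    · · · # ·
    · · · · ·
    · · · · ·
T2:
  2·area = 8  (B↔C swapped to make it positive)
  edge (0, 5)→(4, 14): d=(4,9) right/bottom  bias=-1
  edge (4, 14)→(0, 7): d=(-4,-7) top-left  bias=+0
  edge (0, 7)→(0, 5): d=(0,-2) top-left  bias=+0
  covered (0 px):
    · · · · ·
    · · · · ·
    · · · · ·
    · · · · ·
    · · · · ·
    · · · · ·
    · · · · ·
    · · · · ·

Final: [6,2,4]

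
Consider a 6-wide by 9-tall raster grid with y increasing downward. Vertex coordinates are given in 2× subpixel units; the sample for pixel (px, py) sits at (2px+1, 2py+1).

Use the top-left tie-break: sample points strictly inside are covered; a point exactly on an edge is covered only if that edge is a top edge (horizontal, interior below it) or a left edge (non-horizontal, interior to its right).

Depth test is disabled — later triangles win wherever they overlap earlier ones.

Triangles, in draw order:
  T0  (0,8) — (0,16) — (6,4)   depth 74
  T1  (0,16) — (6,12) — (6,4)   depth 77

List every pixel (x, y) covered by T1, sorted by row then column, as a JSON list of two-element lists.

T0:
  2·area = 48  (B↔C swapped to make it positive)
  edge (0, 8)→(6, 4): d=(6,-4) top-left  bias=+0
  edge (6, 4)→(0, 16): d=(-6,12) right/bottom  bias=-1
  edge (0, 16)→(0, 8): d=(0,-8) top-left  bias=+0
    (2,2)@(5, 5): e=[2,6,40] → #
    (3,2)@(7, 5): e=[10,-18,56] → ·
    (1,3)@(3, 7): e=[6,18,24] → #
    (2,3)@(5, 7): e=[14,-6,40] → ·
    (0,4)@(1, 9): e=[10,30,8] → #
    (2,4)@(5, 9): e=[26,-18,40] → ·
    (0,5)@(1, 11): e=[22,18,8] → #
    (1,5)@(3, 11): e=[30,-6,24] → ·
    (0,6)@(1, 13): e=[34,6,8] → #
    (1,6)@(3, 13): e=[42,-18,24] → ·
    (0,7)@(1, 15): e=[46,-6,8] → ·
  covered (6 px):
    · · · · · ·
    · · · · · ·
    · · # · · ·
    · # · · · ·
    # # · · · ·
    # · · · · ·
    # · · · · ·
    · · · · · ·
    · · · · · ·
T1:
  2·area = 48  (B↔C swapped to make it positive)
  edge (0, 16)→(6, 4): d=(6,-12) top-left  bias=+0
  edge (6, 4)→(6, 12): d=(0,8) right/bottom  bias=-1
  edge (6, 12)→(0, 16): d=(-6,4) right/bottom  bias=-1
    (2,3)@(5, 7): e=[6,8,34] → #
    (3,3)@(7, 7): e=[30,-8,26] → ·
    (2,4)@(5, 9): e=[18,8,22] → #
    (3,4)@(7, 9): e=[42,-8,14] → ·
    (1,5)@(3, 11): e=[6,24,18] → #
    (3,5)@(7, 11): e=[54,-8,2] → ·
    (1,6)@(3, 13): e=[18,24,6] → #
    (2,6)@(5, 13): e=[42,8,-2] → ·
    (0,7)@(1, 15): e=[6,40,2] → #
    (1,7)@(3, 15): e=[30,24,-6] → ·
    (0,8)@(1, 17): e=[18,40,-10] → ·
  covered (6 px):
    · · · · · ·
    · · · · · ·
    · · · · · ·
    · · # · · ·
    · · # · · ·
    · # # · · ·
    · # · · · ·
    # · · · · ·
    · · · · · ·

Final: [[2,3],[2,4],[1,5],[2,5],[1,6],[0,7]]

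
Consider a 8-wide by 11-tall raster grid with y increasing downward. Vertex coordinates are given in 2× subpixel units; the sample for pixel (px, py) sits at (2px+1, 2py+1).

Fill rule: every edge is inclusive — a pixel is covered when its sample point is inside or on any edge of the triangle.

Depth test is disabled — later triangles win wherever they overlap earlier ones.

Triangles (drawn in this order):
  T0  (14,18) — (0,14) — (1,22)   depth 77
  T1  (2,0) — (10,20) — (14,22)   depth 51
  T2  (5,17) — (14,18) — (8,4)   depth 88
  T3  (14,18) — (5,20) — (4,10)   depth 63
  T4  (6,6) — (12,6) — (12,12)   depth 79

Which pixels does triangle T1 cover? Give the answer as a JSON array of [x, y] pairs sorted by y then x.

T0:
  2·area = 108  (B↔C swapped to make it positive)
  edge (14, 18)→(1, 22): d=(-13,4) inclusive
  edge (1, 22)→(0, 14): d=(-1,-8) inclusive
  edge (0, 14)→(14, 18): d=(14,4) inclusive
    (0,7)@(1, 15): e=[91,7,10] → #
    (1,7)@(3, 15): e=[83,23,2] → #
    (2,7)@(5, 15): e=[75,39,-6] → ·
    (0,8)@(1, 17): e=[65,5,38] → #
    (2,8)@(5, 17): e=[49,37,22] → #
    (3,8)@(7, 17): e=[41,53,14] → #
    (4,8)@(9, 17): e=[33,69,6] → #
    (5,8)@(11, 17): e=[25,85,-2] → ·
    (0,9)@(1, 19): e=[39,3,66] → #
    (5,9)@(11, 19): e=[-1,83,26] → ·
    (0,10)@(1, 21): e=[13,1,94] → #
    (2,10)@(5, 21): e=[-3,33,78] → ·
  covered (14 px):
    · · · · · · · ·
    · · · · · · · ·
    · · · · · · · ·
    · · · · · · · ·
    · · · · · · · ·
    · · · · · · · ·
    · · · · · · · ·
    # # · · · · · ·
    # # # # # · · ·
    # # # # # · · ·
    # # · · · · · ·
T1:
  2·area = 64  (B↔C swapped to make it positive)
  edge (2, 0)→(14, 22): d=(12,22) inclusive
  edge (14, 22)→(10, 20): d=(-4,-2) inclusive
  edge (10, 20)→(2, 0): d=(-8,-20) inclusive
    (2,3)@(5, 7): e=[18,42,4] → #
    (3,3)@(7, 7): e=[-26,46,44] → ·
    (2,4)@(5, 9): e=[42,34,-12] → ·
    (3,5)@(7, 11): e=[22,30,12] → #
    (4,5)@(9, 11): e=[-22,34,52] → ·
    (3,6)@(7, 13): e=[46,22,-4] → ·
    (4,6)@(9, 13): e=[2,26,36] → #
    (5,6)@(11, 13): e=[-42,30,76] → ·
    (4,7)@(9, 15): e=[26,18,20] → #
    (5,7)@(11, 15): e=[-18,22,60] → ·
    (4,8)@(9, 17): e=[50,10,4] → #
    (5,8)@(11, 17): e=[6,14,44] → #
  covered (8 px):
    · · · · · · · ·
    · · · · · · · ·
    · · · · · · · ·
    · · # · · · · ·
    · · · · · · · ·
    · · · # · · · ·
    · · · · # · · ·
    · · · · # · · ·
    · · · · # # · ·
    · · · · · # · ·
    · · · · · · # ·
T2:
  2·area = 120  (B↔C swapped to make it positive)
  edge (5, 17)→(8, 4): d=(3,-13) inclusive
  edge (8, 4)→(14, 18): d=(6,14) inclusive
  edge (14, 18)→(5, 17): d=(-9,-1) inclusive
    (4,3)@(9, 7): e=[22,4,94] → #
    (5,3)@(11, 7): e=[48,-24,96] → ·
    (3,4)@(7, 9): e=[2,44,74] → #
    (5,4)@(11, 9): e=[54,-12,78] → ·
    (3,5)@(7, 11): e=[8,56,56] → #
    (5,5)@(11, 11): e=[60,0,60] → #  [on edge]
    (6,5)@(13, 11): e=[86,-28,62] → ·
    (3,6)@(7, 13): e=[14,68,38] → #
    (6,6)@(13, 13): e=[92,-16,44] → ·
    (3,7)@(7, 15): e=[20,80,20] → #
    (6,7)@(13, 15): e=[98,-4,26] → ·
    (2,8)@(5, 17): e=[0,120,0] → #  [on edge]
  covered (17 px):
    · · · · · · · ·
    · · · · · · · ·
    · · · · · · · ·
    · · · · # · · ·
    · · · # # · · ·
    · · · # # # · ·
    · · · # # # · ·
    · · · # # # · ·
    · · # # # # # ·
    · · · · · · · ·
    · · · · · · · ·
T3:
  2·area = 92
  edge (14, 18)→(5, 20): d=(-9,2) inclusive
  edge (5, 20)→(4, 10): d=(-1,-10) inclusive
  edge (4, 10)→(14, 18): d=(10,8) inclusive
    (2,5)@(5, 11): e=[81,9,2] → #
    (3,5)@(7, 11): e=[77,29,-14] → ·
    (2,6)@(5, 13): e=[63,7,22] → #
    (3,6)@(7, 13): e=[59,27,6] → #
    (4,6)@(9, 13): e=[55,47,-10] → ·
    (2,7)@(5, 15): e=[45,5,42] → #
    (4,7)@(9, 15): e=[37,45,10] → #
    (5,7)@(11, 15): e=[33,65,-6] → ·
    (2,8)@(5, 17): e=[27,3,62] → #
    (5,8)@(11, 17): e=[15,63,14] → #
    (6,8)@(13, 17): e=[11,83,-2] → ·
    (2,9)@(5, 19): e=[9,1,82] → #
  covered (13 px):
    · · · · · · · ·
    · · · · · · · ·
    · · · · · · · ·
    · · · · · · · ·
    · · · · · · · ·
    · · # · · · · ·
    · · # # · · · ·
    · · # # # · · ·
    · · # # # # · ·
    · · # # # · · ·
    · · · · · · · ·
T4:
  2·area = 36
  edge (6, 6)→(12, 6): d=(6,0) inclusive
  edge (12, 6)→(12, 12): d=(0,6) inclusive
  edge (12, 12)→(6, 6): d=(-6,-6) inclusive
    (0,0)@(1, 1): e=[-30,66,0] → ·  [on edge]
    (1,1)@(3, 3): e=[-18,54,0] → ·  [on edge]
    (2,2)@(5, 5): e=[-6,42,0] → ·  [on edge]
    (3,3)@(7, 7): e=[6,30,0] → #  [on edge]
    (4,3)@(9, 7): e=[6,18,12] → #
    (5,3)@(11, 7): e=[6,6,24] → #
    (6,3)@(13, 7): e=[6,-6,36] → ·
    (3,4)@(7, 9): e=[18,30,-12] → ·
    (4,4)@(9, 9): e=[18,18,0] → #  [on edge]
    (6,4)@(13, 9): e=[18,-6,24] → ·
    (4,5)@(9, 11): e=[30,18,-12] → ·
    (5,5)@(11, 11): e=[30,6,0] → #  [on edge]
    (6,6)@(13, 13): e=[42,-6,0] → ·  [on edge]
    (7,7)@(15, 15): e=[54,-18,0] → ·  [on edge]
  covered (6 px):
    · · · · · · · ·
    · · · · · · · ·
    · · · · · · · ·
    · · · # # # · ·
    · · · · # # · ·
    · · · · · # · ·
    · · · · · · · ·
    · · · · · · · ·
    · · · · · · · ·
    · · · · · · · ·
    · · · · · · · ·

Final: [[2,3],[3,5],[4,6],[4,7],[4,8],[5,8],[5,9],[6,10]]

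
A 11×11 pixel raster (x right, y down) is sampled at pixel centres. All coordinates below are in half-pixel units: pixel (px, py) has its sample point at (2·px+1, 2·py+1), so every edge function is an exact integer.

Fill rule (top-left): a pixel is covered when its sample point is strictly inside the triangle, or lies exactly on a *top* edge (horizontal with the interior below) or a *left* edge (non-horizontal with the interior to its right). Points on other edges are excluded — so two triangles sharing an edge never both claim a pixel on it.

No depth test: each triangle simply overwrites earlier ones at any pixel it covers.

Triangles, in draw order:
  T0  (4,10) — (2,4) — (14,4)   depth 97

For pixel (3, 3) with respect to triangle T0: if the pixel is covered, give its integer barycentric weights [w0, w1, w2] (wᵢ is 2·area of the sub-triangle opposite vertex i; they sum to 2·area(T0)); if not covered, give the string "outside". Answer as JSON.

T0:
  2·area = 72
  edge (4, 10)→(2, 4): d=(-2,-6) top-left  bias=+0
  edge (2, 4)→(14, 4): d=(12,0) top-left  bias=+0
  edge (14, 4)→(4, 10): d=(-10,6) right/bottom  bias=-1
    (0,0)@(1, 1): e=[0,-36,108] → .  [on edge]
    (9,0)@(19, 1): e=[108,-36,0] → .  [on edge]
    (1,2)@(3, 5): e=[4,12,56] → X
    (2,2)@(5, 5): e=[16,12,44] → X
    (3,2)@(7, 5): e=[28,12,32] → X
    (4,2)@(9, 5): e=[40,12,20] → X
    (5,2)@(11, 5): e=[52,12,8] → X
    (6,2)@(13, 5): e=[64,12,-4] → .
    (1,3)@(3, 7): e=[0,36,36] → X  [on edge]
    (4,3)@(9, 7): e=[36,36,0] → .  [on edge]
    (5,3)@(11, 7): e=[48,36,-12] → .
    (1,4)@(3, 9): e=[-4,60,16] → .
    (2,6)@(5, 13): e=[0,108,-36] → .  [on edge]
    (3,9)@(7, 19): e=[0,180,-108] → .  [on edge]
  covered (9 px):
    . . . . . . . . . . .
    . . . . . . . . . . .
    . X X X X X . . . . .
    . X X X . . . . . . .
    . . X . . . . . . . .
    . . . . . . . . . . .
    . . . . . . . . . . .
    . . . . . . . . . . .
    . . . . . . . . . . .
    . . . . . . . . . . .
    . . . . . . . . . . .

Final: [36,12,24]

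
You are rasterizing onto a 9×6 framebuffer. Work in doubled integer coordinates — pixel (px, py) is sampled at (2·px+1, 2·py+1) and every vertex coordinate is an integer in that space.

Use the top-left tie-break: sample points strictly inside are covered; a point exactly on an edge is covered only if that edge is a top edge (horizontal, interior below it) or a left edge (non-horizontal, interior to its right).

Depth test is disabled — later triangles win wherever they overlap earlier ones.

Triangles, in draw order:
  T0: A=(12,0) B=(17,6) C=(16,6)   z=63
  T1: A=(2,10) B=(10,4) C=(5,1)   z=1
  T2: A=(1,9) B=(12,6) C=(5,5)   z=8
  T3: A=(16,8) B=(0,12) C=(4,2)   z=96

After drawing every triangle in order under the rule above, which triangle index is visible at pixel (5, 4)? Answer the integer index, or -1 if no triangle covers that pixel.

T0:
  2·area = 6
  edge (12, 0)→(17, 6): d=(5,6) right/bottom  bias=-1
  edge (17, 6)→(16, 6): d=(-1,0) right/bottom  bias=-1
  edge (16, 6)→(12, 0): d=(-4,-6) top-left  bias=+0
  covered (0 px):
    · · · · · · · · ·
    · · · · · · · · ·
    · · · · · · · · ·
    · · · · · · · · ·
    · · · · · · · · ·
    · · · · · · · · ·
T1:
  2·area = 54  (B↔C swapped to make it positive)
  edge (2, 10)→(5, 1): d=(3,-9) top-left  bias=+0
  edge (5, 1)→(10, 4): d=(5,3) right/bottom  bias=-1
  edge (10, 4)→(2, 10): d=(-8,6) right/bottom  bias=-1
    (2,0)@(5, 1): e=[0,0,54] → ·  [on edge]
    (2,1)@(5, 3): e=[6,10,38] → #
    (3,1)@(7, 3): e=[24,4,26] → #
    (4,1)@(9, 3): e=[42,-2,14] → ·
    (2,2)@(5, 5): e=[12,20,22] → #
    (4,2)@(9, 5): e=[48,8,-2] → ·
    (1,3)@(3, 7): e=[0,36,18] → #  [on edge]
    (3,3)@(7, 7): e=[36,24,-6] → ·
    (7,3)@(15, 7): e=[108,0,-54] → ·  [on edge]
    (1,4)@(3, 9): e=[6,46,2] → #
    (2,4)@(5, 9): e=[24,40,-10] → ·
    (1,5)@(3, 11): e=[12,56,-14] → ·
  covered (7 px):
    · · · · · · · · ·
    · · # # · · · · ·
    · · # # · · · · ·
    · # # · · · · · ·
    · # · · · · · · ·
    · · · · · · · · ·
T2:
  2·area = 32  (B↔C swapped to make it positive)
  edge (1, 9)→(5, 5): d=(4,-4) top-left  bias=+0
  edge (5, 5)→(12, 6): d=(7,1) right/bottom  bias=-1
  edge (12, 6)→(1, 9): d=(-11,3) right/bottom  bias=-1
    (4,0)@(9, 1): e=[0,-32,64] → ·  [on edge]
    (3,1)@(7, 3): e=[0,-16,48] → ·  [on edge]
    (2,2)@(5, 5): e=[0,0,32] → ·  [on edge]
    (1,3)@(3, 7): e=[0,16,16] → #  [on edge]
    (2,3)@(5, 7): e=[8,14,10] → #
    (3,3)@(7, 7): e=[16,12,4] → #
    (4,3)@(9, 7): e=[24,10,-2] → ·
    (0,4)@(1, 9): e=[0,32,0] → ·  [on edge]
    (1,4)@(3, 9): e=[8,30,-6] → ·
    (2,4)@(5, 9): e=[16,28,-12] → ·
    (3,4)@(7, 9): e=[24,26,-18] → ·
  covered (3 px):
    · · · · · · · · ·
    · · · · · · · · ·
    · · · · · · · · ·
    · # # # · · · · ·
    · · · · · · · · ·
    · · · · · · · · ·
T3:
  2·area = 144
  edge (16, 8)→(0, 12): d=(-16,4) right/bottom  bias=-1
  edge (0, 12)→(4, 2): d=(4,-10) top-left  bias=+0
  edge (4, 2)→(16, 8): d=(12,6) right/bottom  bias=-1
    (2,1)@(5, 3): e=[124,14,6] → #
    (3,1)@(7, 3): e=[116,34,-6] → ·
    (1,2)@(3, 5): e=[100,2,42] → #
    (3,2)@(7, 5): e=[84,42,18] → #
    (4,2)@(9, 5): e=[76,62,6] → #
    (5,2)@(11, 5): e=[68,82,-6] → ·
    (1,3)@(3, 7): e=[68,10,66] → #
    (5,3)@(11, 7): e=[36,90,18] → #
    (6,3)@(13, 7): e=[28,110,6] → #
    (7,3)@(15, 7): e=[20,130,-6] → ·
    (1,4)@(3, 9): e=[36,18,90] → #
    (6,4)@(13, 9): e=[-4,118,30] → ·
  covered (18 px):
    · · · · · · · · ·
    · · # · · · · · ·
    · # # # # · · · ·
    · # # # # # # · ·
    · # # # # # · · ·
    # # · · · · · · ·

Z-buffer (winner per pixel, '.' = empty):
  . . . . . . . . .
  . . 3 1 . . . . .
  . 3 3 3 3 . . . .
  . 3 3 3 3 3 3 . .
  . 3 3 3 3 3 . . .
  3 3 . . . . . . .

Result: 3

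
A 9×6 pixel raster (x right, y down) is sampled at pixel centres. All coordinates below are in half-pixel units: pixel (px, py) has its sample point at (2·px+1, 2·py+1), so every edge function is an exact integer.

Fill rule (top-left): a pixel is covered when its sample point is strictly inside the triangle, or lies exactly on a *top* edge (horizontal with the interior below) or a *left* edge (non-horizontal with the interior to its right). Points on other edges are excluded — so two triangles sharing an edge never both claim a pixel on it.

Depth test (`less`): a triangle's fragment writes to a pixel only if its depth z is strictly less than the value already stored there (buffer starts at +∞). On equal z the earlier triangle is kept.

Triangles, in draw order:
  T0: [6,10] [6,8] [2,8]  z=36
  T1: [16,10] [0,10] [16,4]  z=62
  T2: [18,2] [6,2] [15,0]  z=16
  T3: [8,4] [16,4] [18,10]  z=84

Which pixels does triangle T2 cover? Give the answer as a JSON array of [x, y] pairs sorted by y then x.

T0:
  2·area = 8  (B↔C swapped to make it positive)
  edge (6, 10)→(2, 8): d=(-4,-2) top-left  bias=+0
  edge (2, 8)→(6, 8): d=(4,0) top-left  bias=+0
  edge (6, 8)→(6, 10): d=(0,2) right/bottom  bias=-1
    (2,4)@(5, 9): e=[2,4,2] → █
    (3,4)@(7, 9): e=[6,4,-2] → ·
    (2,5)@(5, 11): e=[-6,12,2] → ·
  covered (1 px):
    · · · · · · · · ·
    · · · · · · · · ·
    · · · · · · · · ·
    · · · · · · · · ·
    · · █ · · · · · ·
    · · · · · · · · ·
T1:
  2·area = 96
  edge (16, 10)→(0, 10): d=(-16,0) right/bottom  bias=-1
  edge (0, 10)→(16, 4): d=(16,-6) top-left  bias=+0
  edge (16, 4)→(16, 10): d=(0,6) right/bottom  bias=-1
    (7,2)@(15, 5): e=[80,10,6] → █
    (8,2)@(17, 5): e=[80,22,-6] → ·
    (4,3)@(9, 7): e=[48,6,42] → █
    (5,3)@(11, 7): e=[48,18,30] → █
    (6,3)@(13, 7): e=[48,30,18] → █
    (8,3)@(17, 7): e=[48,54,-6] → ·
    (1,4)@(3, 9): e=[16,2,78] → █
    (2,4)@(5, 9): e=[16,14,66] → █
    (3,4)@(7, 9): e=[16,26,54] → █
    (8,4)@(17, 9): e=[16,86,-6] → ·
    (1,5)@(3, 11): e=[-16,34,78] → ·
    (2,5)@(5, 11): e=[-16,46,66] → ·
  covered (12 px):
    · · · · · · · · ·
    · · · · · · · · ·
    · · · · · · · █ ·
    · · · · █ █ █ █ ·
    · █ █ █ █ █ █ █ ·
    · · · · · · · · ·
T2:
  2·area = 24
  edge (18, 2)→(6, 2): d=(-12,0) right/bottom  bias=-1
  edge (6, 2)→(15, 0): d=(9,-2) top-left  bias=+0
  edge (15, 0)→(18, 2): d=(3,2) right/bottom  bias=-1
    (5,0)@(11, 1): e=[12,1,11] → █
    (6,0)@(13, 1): e=[12,5,7] → █
    (7,0)@(15, 1): e=[12,9,3] → █
    (8,0)@(17, 1): e=[12,13,-1] → ·
    (5,1)@(11, 3): e=[-12,19,17] → ·
    (6,1)@(13, 3): e=[-12,23,13] → ·
    (7,1)@(15, 3): e=[-12,27,9] → ·
  covered (3 px):
    · · · · · █ █ █ ·
    · · · · · · · · ·
    · · · · · · · · ·
    · · · · · · · · ·
    · · · · · · · · ·
    · · · · · · · · ·
T3:
  2·area = 48
  edge (8, 4)→(16, 4): d=(8,0) top-left  bias=+0
  edge (16, 4)→(18, 10): d=(2,6) right/bottom  bias=-1
  edge (18, 10)→(8, 4): d=(-10,-6) top-left  bias=+0
    (1,0)@(3, 1): e=[-24,72,0] → ·  [on edge]
    (7,0)@(15, 1): e=[-24,0,72] → ·  [on edge]
    (5,2)@(11, 5): e=[8,32,8] → █
    (6,2)@(13, 5): e=[8,20,20] → █
    (7,2)@(15, 5): e=[8,8,32] → █
    (8,2)@(17, 5): e=[8,-4,44] → ·
    (5,3)@(11, 7): e=[24,36,-12] → ·
    (6,3)@(13, 7): e=[24,24,0] → █  [on edge]
    (8,3)@(17, 7): e=[24,0,24] → ·  [on edge]
    (6,4)@(13, 9): e=[40,28,-20] → ·
    (7,4)@(15, 9): e=[40,16,-8] → ·
    (8,4)@(17, 9): e=[40,4,4] → █
  covered (6 px):
    · · · · · · · · ·
    · · · · · · · · ·
    · · · · · █ █ █ ·
    · · · · · · █ █ ·
    · · · · · · · · █
    · · · · · · · · ·

Answer: [[5,0],[6,0],[7,0]]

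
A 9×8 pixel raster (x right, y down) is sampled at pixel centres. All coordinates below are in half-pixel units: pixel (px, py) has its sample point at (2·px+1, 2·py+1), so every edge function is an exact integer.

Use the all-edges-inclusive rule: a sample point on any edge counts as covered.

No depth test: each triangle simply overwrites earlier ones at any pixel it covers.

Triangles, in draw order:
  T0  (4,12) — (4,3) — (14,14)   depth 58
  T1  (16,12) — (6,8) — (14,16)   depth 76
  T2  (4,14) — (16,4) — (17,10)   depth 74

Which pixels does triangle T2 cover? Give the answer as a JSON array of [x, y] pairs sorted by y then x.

T0:
  2·area = 90
  edge (4, 12)→(4, 3): d=(0,-9) inclusive
  edge (4, 3)→(14, 14): d=(10,11) inclusive
  edge (14, 14)→(4, 12): d=(-10,-2) inclusive
    (2,2)@(5, 5): e=[9,9,72] → #
    (3,2)@(7, 5): e=[27,-13,76] → ·
    (2,3)@(5, 7): e=[9,29,52] → #
    (3,3)@(7, 7): e=[27,7,56] → #
    (4,3)@(9, 7): e=[45,-15,60] → ·
    (2,4)@(5, 9): e=[9,49,32] → #
    (4,4)@(9, 9): e=[45,5,40] → #
    (5,4)@(11, 9): e=[63,-17,44] → ·
    (2,5)@(5, 11): e=[9,69,12] → #
    (5,5)@(11, 11): e=[63,3,24] → #
    (6,5)@(13, 11): e=[81,-19,28] → ·
    (2,6)@(5, 13): e=[9,89,-8] → ·
    (4,6)@(9, 13): e=[45,45,0] → #  [on edge]
  covered (13 px):
    · · · · · · · · ·
    · · · · · · · · ·
    · · # · · · · · ·
    · · # # · · · · ·
    · · # # # · · · ·
    · · # # # # · · ·
    · · · · # # # · ·
    · · · · · · · · ·
T1:
  2·area = 48  (B↔C swapped to make it positive)
  edge (16, 12)→(14, 16): d=(-2,4) inclusive
  edge (14, 16)→(6, 8): d=(-8,-8) inclusive
  edge (6, 8)→(16, 12): d=(10,4) inclusive
    (0,1)@(1, 3): e=[78,0,-30] → ·  [on edge]
    (1,2)@(3, 5): e=[66,0,-18] → ·  [on edge]
    (2,3)@(5, 7): e=[54,0,-6] → ·  [on edge]
    (3,4)@(7, 9): e=[42,0,6] → #  [on edge]
    (4,4)@(9, 9): e=[34,16,-2] → ·
    (3,5)@(7, 11): e=[38,-16,26] → ·
    (4,5)@(9, 11): e=[30,0,18] → #  [on edge]
    (5,5)@(11, 11): e=[22,16,10] → #
    (6,5)@(13, 11): e=[14,32,2] → #
    (7,5)@(15, 11): e=[6,48,-6] → ·
    (4,6)@(9, 13): e=[26,-16,38] → ·
    (5,6)@(11, 13): e=[18,0,30] → #  [on edge]
    (6,7)@(13, 15): e=[6,0,42] → #  [on edge]
  covered (8 px):
    · · · · · · · · ·
    · · · · · · · · ·
    · · · · · · · · ·
    · · · · · · · · ·
    · · · # · · · · ·
    · · · · # # # · ·
    · · · · · # # # ·
    · · · · · · # · ·
T2:
  2·area = 82
  edge (4, 14)→(16, 4): d=(12,-10) inclusive
  edge (16, 4)→(17, 10): d=(1,6) inclusive
  edge (17, 10)→(4, 14): d=(-13,4) inclusive
    (7,2)@(15, 5): e=[2,7,73] → #
    (8,2)@(17, 5): e=[22,-5,65] → ·
    (6,3)@(13, 7): e=[6,21,55] → #
    (8,3)@(17, 7): e=[46,-3,39] → ·
    (5,4)@(11, 9): e=[10,35,37] → #
    (8,4)@(17, 9): e=[70,-1,13] → ·
    (4,5)@(9, 11): e=[14,49,19] → #
    (7,5)@(15, 11): e=[74,13,-5] → ·
    (3,6)@(7, 13): e=[18,63,1] → #
    (4,6)@(9, 13): e=[38,51,-7] → ·
    (5,6)@(11, 13): e=[58,39,-15] → ·
    (6,6)@(13, 13): e=[78,27,-23] → ·
  covered (10 px):
    · · · · · · · · ·
    · · · · · · · · ·
    · · · · · · · # ·
    · · · · · · # # ·
    · · · · · # # # ·
    · · · · # # # · ·
    · · · # · · · · ·
    · · · · · · · · ·

Answer: [[7,2],[6,3],[7,3],[5,4],[6,4],[7,4],[4,5],[5,5],[6,5],[3,6]]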